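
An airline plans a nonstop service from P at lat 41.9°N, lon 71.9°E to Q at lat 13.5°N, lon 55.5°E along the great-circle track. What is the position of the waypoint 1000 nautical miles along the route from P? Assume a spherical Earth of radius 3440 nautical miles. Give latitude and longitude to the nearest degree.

≈ lat 27°N, lon 62°E

Convert each endpoint to a unit vector on the sphere (x = cos φ cos λ, y = cos φ sin λ, z = sin φ).
The central angle between the endpoints is δ = arccos(p₁·p₂) ≈ 0.554 rad (31.8°). The total great-circle distance is δ·R ≈ 0.554 × 3440 ≈ 1907 nmi, so the target fraction is f = 1000/1907 ≈ 0.524.
Interpolate at f ≈ 0.524 with slerp weights a = sin((1−f)δ)/sin δ ≈ 0.495, b = sin(fδ)/sin δ ≈ 0.544.
p = a·p₁ + b·p₂ ≈ (0.414, 0.787, 0.458); φ = arcsin(p_z) ≈ 27.24°, λ = atan2(p_y, p_x) ≈ 62.22°.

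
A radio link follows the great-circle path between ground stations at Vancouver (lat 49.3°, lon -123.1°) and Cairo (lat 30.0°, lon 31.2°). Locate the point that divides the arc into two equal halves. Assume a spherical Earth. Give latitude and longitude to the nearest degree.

Write both endpoints as unit vectors p₁, p₂ with components (cos φ cos λ, cos φ sin λ, sin φ).
The central angle between the endpoints is δ = arccos(p₁·p₂) ≈ 1.701 rad (97.5°).
Interpolate at f = 1/2 with slerp weights a = sin((1−f)δ)/sin δ ≈ 0.758, b = sin(fδ)/sin δ ≈ 0.758.
p = a·p₁ + b·p₂ ≈ (0.292, -0.074, 0.954); φ = arcsin(p_z) ≈ 72.49°, λ = atan2(p_y, p_x) ≈ -14.24°.

≈ lat 72°, lon -14°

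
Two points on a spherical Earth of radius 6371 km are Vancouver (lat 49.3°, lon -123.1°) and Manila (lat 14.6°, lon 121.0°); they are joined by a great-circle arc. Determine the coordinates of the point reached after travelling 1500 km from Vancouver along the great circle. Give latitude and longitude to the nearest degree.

Convert each endpoint to a unit vector on the sphere (x = cos φ cos λ, y = cos φ sin λ, z = sin φ).
The central angle between the endpoints is δ = arccos(p₁·p₂) ≈ 1.655 rad (94.8°). The total great-circle distance is δ·R ≈ 1.655 × 6371 ≈ 10547 km, so the target fraction is f = 1500/10547 ≈ 0.142.
Interpolate at f ≈ 0.142 with slerp weights a = sin((1−f)δ)/sin δ ≈ 0.992, b = sin(fδ)/sin δ ≈ 0.234.
p = a·p₁ + b·p₂ ≈ (-0.470, -0.348, 0.811); φ = arcsin(p_z) ≈ 54.22°, λ = atan2(p_y, p_x) ≈ -143.50°.

≈ lat 54°, lon -143°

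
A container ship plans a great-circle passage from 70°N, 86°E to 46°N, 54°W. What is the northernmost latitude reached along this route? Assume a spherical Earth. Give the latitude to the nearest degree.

≈ 80°N

The great circle lies in the plane with unit normal n̂ = (p₁ × p₂)/|p₁ × p₂|.
Here n̂_z ≈ -0.176; the vertex latitude is φ_max = arccos|n̂_z| ≈ 79.9°.
Check via Clairaut: cos φ_max = |cos φ₁| · sin C = cos(70.0°)·sin(30.9°) ≈ 0.176, again giving ≈ 79.9°.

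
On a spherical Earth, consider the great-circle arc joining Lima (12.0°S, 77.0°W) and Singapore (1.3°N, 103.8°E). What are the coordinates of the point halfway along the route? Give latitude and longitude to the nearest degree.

Write both endpoints as unit vectors p₁, p₂ with components (cos φ cos λ, cos φ sin λ, sin φ).
The central angle between the endpoints is δ = arccos(p₁·p₂) ≈ 2.954 rad (169.3°).
Interpolate at f = 1/2 with slerp weights a = sin((1−f)δ)/sin δ ≈ 5.348, b = sin(fδ)/sin δ ≈ 5.348.
p = a·p₁ + b·p₂ ≈ (-0.099, 0.095, -0.991); φ = arcsin(p_z) ≈ -82.12°, λ = atan2(p_y, p_x) ≈ 136.00°.

≈ (82°S, 136°E)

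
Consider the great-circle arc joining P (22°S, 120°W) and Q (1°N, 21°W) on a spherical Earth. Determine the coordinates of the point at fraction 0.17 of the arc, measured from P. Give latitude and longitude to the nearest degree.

≈ (22°S, 102°W)

Convert each endpoint to a unit vector on the sphere (x = cos φ cos λ, y = cos φ sin λ, z = sin φ).
The central angle between the endpoints is δ = arccos(p₁·p₂) ≈ 1.723 rad (98.7°).
Interpolate at f = 0.17 with slerp weights a = sin((1−f)δ)/sin δ ≈ 1.002, b = sin(fδ)/sin δ ≈ 0.292.
p = a·p₁ + b·p₂ ≈ (-0.192, -0.909, -0.370); φ = arcsin(p_z) ≈ -21.72°, λ = atan2(p_y, p_x) ≈ -101.91°.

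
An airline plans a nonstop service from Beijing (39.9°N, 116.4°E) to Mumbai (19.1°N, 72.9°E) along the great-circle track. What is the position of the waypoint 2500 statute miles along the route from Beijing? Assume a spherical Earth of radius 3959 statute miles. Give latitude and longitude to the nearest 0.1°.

Convert each endpoint to a unit vector on the sphere (x = cos φ cos λ, y = cos φ sin λ, z = sin φ).
The central angle between the endpoints is δ = arccos(p₁·p₂) ≈ 0.744 rad (42.6°). The total great-circle distance is δ·R ≈ 0.744 × 3959 ≈ 2946 mi, so the target fraction is f = 2500/2946 ≈ 0.849.
Interpolate at f ≈ 0.849 with slerp weights a = sin((1−f)δ)/sin δ ≈ 0.166, b = sin(fδ)/sin δ ≈ 0.872.
p = a·p₁ + b·p₂ ≈ (0.186, 0.901, 0.392); φ = arcsin(p_z) ≈ 23.05°, λ = atan2(p_y, p_x) ≈ 78.36°.

≈ (23.1°N, 78.4°E)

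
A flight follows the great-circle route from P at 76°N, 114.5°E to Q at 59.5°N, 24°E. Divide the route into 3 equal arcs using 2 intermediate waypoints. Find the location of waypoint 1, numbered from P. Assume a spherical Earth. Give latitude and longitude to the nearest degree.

≈ 76°N, 67°E

From cos δ = sin φ₁ sin φ₂ + cos φ₁ cos φ₂ cos Δλ, the central angle is δ ≈ 0.583 rad (33.4°).
Interpolate at f = 1/3 with slerp weights a = sin((1−f)δ)/sin δ ≈ 0.688, b = sin(fδ)/sin δ ≈ 0.351.
p = a·p₁ + b·p₂ ≈ (0.094, 0.224, 0.970); φ = arcsin(p_z) ≈ 75.95°, λ = atan2(p_y, p_x) ≈ 67.32°.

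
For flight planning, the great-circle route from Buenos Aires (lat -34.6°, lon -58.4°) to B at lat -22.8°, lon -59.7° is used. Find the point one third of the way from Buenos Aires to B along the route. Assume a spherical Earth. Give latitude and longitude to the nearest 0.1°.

From cos δ = sin φ₁ sin φ₂ + cos φ₁ cos φ₂ cos Δλ, the central angle is δ ≈ 0.207 rad (11.9°).
Interpolate at f = 1/3 with slerp weights a = sin((1−f)δ)/sin δ ≈ 0.669, b = sin(fδ)/sin δ ≈ 0.335.
p = a·p₁ + b·p₂ ≈ (0.445, -0.736, -0.510); φ = arcsin(p_z) ≈ -30.67°, λ = atan2(p_y, p_x) ≈ -58.87°.

≈ lat -30.7°, lon -58.9°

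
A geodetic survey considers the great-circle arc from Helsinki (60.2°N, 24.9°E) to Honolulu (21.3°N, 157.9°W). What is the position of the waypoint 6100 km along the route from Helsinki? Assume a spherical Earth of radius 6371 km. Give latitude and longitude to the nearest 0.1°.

From cos δ = sin φ₁ sin φ₂ + cos φ₁ cos φ₂ cos Δλ, the central angle is δ ≈ 1.719 rad (98.5°). The total great-circle distance is δ·R ≈ 1.719 × 6371 ≈ 10949 km, so the target fraction is f = 6100/10949 ≈ 0.557.
Interpolate at f ≈ 0.557 with slerp weights a = sin((1−f)δ)/sin δ ≈ 0.697, b = sin(fδ)/sin δ ≈ 0.827.
p = a·p₁ + b·p₂ ≈ (-0.399, -0.144, 0.905); φ = arcsin(p_z) ≈ 64.88°, λ = atan2(p_y, p_x) ≈ -160.19°.

≈ (64.9°N, 160.2°W)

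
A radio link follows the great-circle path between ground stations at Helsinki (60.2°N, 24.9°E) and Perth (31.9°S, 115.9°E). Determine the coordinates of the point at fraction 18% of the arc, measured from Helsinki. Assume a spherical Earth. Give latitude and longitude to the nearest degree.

From cos δ = sin φ₁ sin φ₂ + cos φ₁ cos φ₂ cos Δλ, the central angle is δ ≈ 2.055 rad (117.8°).
Interpolate at f = 0.18 with slerp weights a = sin((1−f)δ)/sin δ ≈ 1.123, b = sin(fδ)/sin δ ≈ 0.409.
p = a·p₁ + b·p₂ ≈ (0.355, 0.547, 0.758); φ = arcsin(p_z) ≈ 49.32°, λ = atan2(p_y, p_x) ≈ 57.05°.

≈ 49°N, 57°E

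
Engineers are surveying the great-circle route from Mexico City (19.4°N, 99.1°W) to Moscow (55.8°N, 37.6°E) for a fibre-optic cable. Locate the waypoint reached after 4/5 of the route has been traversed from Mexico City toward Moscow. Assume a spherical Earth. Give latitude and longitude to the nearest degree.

≈ 67°N, 4°E

Convert each endpoint to a unit vector on the sphere (x = cos φ cos λ, y = cos φ sin λ, z = sin φ).
The central angle between the endpoints is δ = arccos(p₁·p₂) ≈ 1.682 rad (96.4°).
Interpolate at f = 4/5 with slerp weights a = sin((1−f)δ)/sin δ ≈ 0.332, b = sin(fδ)/sin δ ≈ 0.981.
p = a·p₁ + b·p₂ ≈ (0.387, 0.027, 0.922); φ = arcsin(p_z) ≈ 67.16°, λ = atan2(p_y, p_x) ≈ 3.99°.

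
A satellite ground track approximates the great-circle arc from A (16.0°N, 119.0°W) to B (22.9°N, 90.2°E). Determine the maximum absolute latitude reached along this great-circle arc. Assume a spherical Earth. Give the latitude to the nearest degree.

≈ 55°N

The great circle lies in the plane with unit normal n̂ = (p₁ × p₂)/|p₁ × p₂|.
Here n̂_z ≈ -0.579; the vertex latitude is φ_max = arccos|n̂_z| ≈ 54.6°.
Check via Clairaut: cos φ_max = |cos φ₁| · sin C = cos(16.0°)·sin(37.0°) ≈ 0.579, again giving ≈ 54.6°.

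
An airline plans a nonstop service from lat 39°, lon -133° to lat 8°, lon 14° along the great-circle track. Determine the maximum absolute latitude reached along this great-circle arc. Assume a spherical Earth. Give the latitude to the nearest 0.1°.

The great circle lies in the plane with unit normal n̂ = (p₁ × p₂)/|p₁ × p₂|.
Here n̂_z ≈ +0.505; the vertex latitude is φ_max = arccos|n̂_z| ≈ 59.7°.

≈ 59.7°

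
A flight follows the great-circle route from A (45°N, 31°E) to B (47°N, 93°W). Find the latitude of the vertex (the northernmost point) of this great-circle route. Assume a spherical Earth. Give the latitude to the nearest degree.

The great circle lies in the plane with unit normal n̂ = (p₁ × p₂)/|p₁ × p₂|.
Here n̂_z ≈ -0.413; the vertex latitude is φ_max = arccos|n̂_z| ≈ 65.6°.
Check via Clairaut: cos φ_max = |cos φ₁| · sin C = cos(45.0°)·sin(35.7°) ≈ 0.413, again giving ≈ 65.6°.

≈ 66°N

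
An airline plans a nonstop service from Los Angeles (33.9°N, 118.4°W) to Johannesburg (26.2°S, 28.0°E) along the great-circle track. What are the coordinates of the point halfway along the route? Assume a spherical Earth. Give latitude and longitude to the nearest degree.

≈ (13°N, 38°W)

The haversine formula gives a central angle δ ≈ 2.619 rad (150.1°) between the endpoints.
Interpolate at f = 1/2 with slerp weights a = sin((1−f)δ)/sin δ ≈ 1.936, b = sin(fδ)/sin δ ≈ 1.936.
p = a·p₁ + b·p₂ ≈ (0.769, -0.598, 0.225); φ = arcsin(p_z) ≈ 13.00°, λ = atan2(p_y, p_x) ≈ -37.85°.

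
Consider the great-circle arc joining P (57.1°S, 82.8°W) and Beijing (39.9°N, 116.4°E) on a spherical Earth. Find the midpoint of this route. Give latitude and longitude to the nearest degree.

≈ (33°S, 151°E)

From cos δ = sin φ₁ sin φ₂ + cos φ₁ cos φ₂ cos Δλ, the central angle is δ ≈ 2.771 rad (158.8°).
Interpolate at f = 1/2 with slerp weights a = sin((1−f)δ)/sin δ ≈ 2.714, b = sin(fδ)/sin δ ≈ 2.714.
p = a·p₁ + b·p₂ ≈ (-0.741, 0.402, -0.538); φ = arcsin(p_z) ≈ -32.53°, λ = atan2(p_y, p_x) ≈ 151.50°.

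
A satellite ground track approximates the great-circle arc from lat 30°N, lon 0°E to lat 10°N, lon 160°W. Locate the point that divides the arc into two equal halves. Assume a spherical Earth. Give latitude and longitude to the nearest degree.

The haversine formula gives a central angle δ ≈ 2.367 rad (135.6°) between the endpoints.
Interpolate at f = 1/2 with slerp weights a = sin((1−f)δ)/sin δ ≈ 1.324, b = sin(fδ)/sin δ ≈ 1.324.
p = a·p₁ + b·p₂ ≈ (-0.079, -0.446, 0.892); φ = arcsin(p_z) ≈ 63.08°, λ = atan2(p_y, p_x) ≈ -100.00°.

≈ lat 63°N, lon 100°W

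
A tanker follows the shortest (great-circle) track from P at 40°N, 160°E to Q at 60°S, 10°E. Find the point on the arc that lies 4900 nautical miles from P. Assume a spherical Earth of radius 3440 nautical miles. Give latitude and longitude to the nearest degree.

Convert each endpoint to a unit vector on the sphere (x = cos φ cos λ, y = cos φ sin λ, z = sin φ).
The central angle between the endpoints is δ = arccos(p₁·p₂) ≈ 2.665 rad (152.7°). The total great-circle distance is δ·R ≈ 2.665 × 3440 ≈ 9166 nmi, so the target fraction is f = 4900/9166 ≈ 0.535.
Interpolate at f ≈ 0.535 with slerp weights a = sin((1−f)δ)/sin δ ≈ 2.060, b = sin(fδ)/sin δ ≈ 2.155.
p = a·p₁ + b·p₂ ≈ (-0.422, 0.727, -0.542); φ = arcsin(p_z) ≈ -32.81°, λ = atan2(p_y, p_x) ≈ 120.14°.

≈ 33°S, 120°E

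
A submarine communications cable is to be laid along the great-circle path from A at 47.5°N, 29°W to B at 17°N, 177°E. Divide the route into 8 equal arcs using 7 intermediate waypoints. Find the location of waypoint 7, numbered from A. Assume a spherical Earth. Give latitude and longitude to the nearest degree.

Convert each endpoint to a unit vector on the sphere (x = cos φ cos λ, y = cos φ sin λ, z = sin φ).
The central angle between the endpoints is δ = arccos(p₁·p₂) ≈ 1.945 rad (111.4°).
Interpolate at f = 7/8 with slerp weights a = sin((1−f)δ)/sin δ ≈ 0.259, b = sin(fδ)/sin δ ≈ 1.065.
p = a·p₁ + b·p₂ ≈ (-0.864, -0.031, 0.502); φ = arcsin(p_z) ≈ 30.13°, λ = atan2(p_y, p_x) ≈ -177.92°.

≈ 30°N, 178°W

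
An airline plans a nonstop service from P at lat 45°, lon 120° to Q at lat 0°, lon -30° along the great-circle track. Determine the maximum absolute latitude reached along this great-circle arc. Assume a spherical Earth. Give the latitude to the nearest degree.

The great circle lies in the plane with unit normal n̂ = (p₁ × p₂)/|p₁ × p₂|.
Here n̂_z ≈ -0.447; the vertex latitude is φ_max = arccos|n̂_z| ≈ 63.4°.

≈ 63°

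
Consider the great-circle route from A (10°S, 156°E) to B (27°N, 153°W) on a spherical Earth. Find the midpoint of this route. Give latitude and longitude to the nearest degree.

Write both endpoints as unit vectors p₁, p₂ with components (cos φ cos λ, cos φ sin λ, sin φ).
The central angle between the endpoints is δ = arccos(p₁·p₂) ≈ 1.078 rad (61.7°).
Interpolate at f = 1/2 with slerp weights a = sin((1−f)δ)/sin δ ≈ 0.583, b = sin(fδ)/sin δ ≈ 0.583.
p = a·p₁ + b·p₂ ≈ (-0.987, -0.002, 0.163); φ = arcsin(p_z) ≈ 9.40°, λ = atan2(p_y, p_x) ≈ -179.87°.

≈ (9°N, 180°E)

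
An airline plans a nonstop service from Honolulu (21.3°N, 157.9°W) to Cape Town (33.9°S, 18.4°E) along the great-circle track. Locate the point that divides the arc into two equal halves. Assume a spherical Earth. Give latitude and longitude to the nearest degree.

Write both endpoints as unit vectors p₁, p₂ with components (cos φ cos λ, cos φ sin λ, sin φ).
The central angle between the endpoints is δ = arccos(p₁·p₂) ≈ 2.914 rad (167.0°).
Interpolate at f = 1/2 with slerp weights a = sin((1−f)δ)/sin δ ≈ 4.411, b = sin(fδ)/sin δ ≈ 4.411.
p = a·p₁ + b·p₂ ≈ (-0.334, -0.391, -0.858); φ = arcsin(p_z) ≈ -59.09°, λ = atan2(p_y, p_x) ≈ -130.52°.

≈ 59°S, 131°W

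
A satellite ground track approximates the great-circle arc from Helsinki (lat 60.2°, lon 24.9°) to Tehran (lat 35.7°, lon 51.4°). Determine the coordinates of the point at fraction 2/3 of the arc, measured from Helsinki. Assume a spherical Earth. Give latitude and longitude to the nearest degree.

Write both endpoints as unit vectors p₁, p₂ with components (cos φ cos λ, cos φ sin λ, sin φ).
The central angle between the endpoints is δ = arccos(p₁·p₂) ≈ 0.521 rad (29.8°).
Interpolate at f = 2/3 with slerp weights a = sin((1−f)δ)/sin δ ≈ 0.347, b = sin(fδ)/sin δ ≈ 0.684.
p = a·p₁ + b·p₂ ≈ (0.503, 0.507, 0.700); φ = arcsin(p_z) ≈ 44.45°, λ = atan2(p_y, p_x) ≈ 45.21°.

≈ lat 44°, lon 45°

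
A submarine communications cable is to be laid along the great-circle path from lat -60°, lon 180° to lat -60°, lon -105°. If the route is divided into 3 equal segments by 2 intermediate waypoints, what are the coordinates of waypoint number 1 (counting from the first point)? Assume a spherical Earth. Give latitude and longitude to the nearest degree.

≈ lat -65°, lon -156°

From cos δ = sin φ₁ sin φ₂ + cos φ₁ cos φ₂ cos Δλ, the central angle is δ ≈ 0.619 rad (35.4°).
Interpolate at f = 1/3 with slerp weights a = sin((1−f)δ)/sin δ ≈ 0.691, b = sin(fδ)/sin δ ≈ 0.353.
p = a·p₁ + b·p₂ ≈ (-0.391, -0.171, -0.904); φ = arcsin(p_z) ≈ -64.73°, λ = atan2(p_y, p_x) ≈ -156.45°.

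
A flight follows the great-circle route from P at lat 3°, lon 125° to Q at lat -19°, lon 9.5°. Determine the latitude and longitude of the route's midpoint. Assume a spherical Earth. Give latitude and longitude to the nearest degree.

The haversine formula gives a central angle δ ≈ 2.008 rad (115.1°) between the endpoints.
Interpolate at f = 1/2 with slerp weights a = sin((1−f)δ)/sin δ ≈ 0.931, b = sin(fδ)/sin δ ≈ 0.931.
p = a·p₁ + b·p₂ ≈ (0.335, 0.907, -0.254); φ = arcsin(p_z) ≈ -14.74°, λ = atan2(p_y, p_x) ≈ 69.73°.

≈ lat -15°, lon 70°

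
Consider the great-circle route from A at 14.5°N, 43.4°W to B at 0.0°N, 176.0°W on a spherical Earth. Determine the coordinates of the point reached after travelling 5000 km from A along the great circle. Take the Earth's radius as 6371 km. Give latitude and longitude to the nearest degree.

Write both endpoints as unit vectors p₁, p₂ with components (cos φ cos λ, cos φ sin λ, sin φ).
The central angle between the endpoints is δ = arccos(p₁·p₂) ≈ 2.285 rad (130.9°). The total great-circle distance is δ·R ≈ 2.285 × 6371 ≈ 14560 km, so the target fraction is f = 5000/14560 ≈ 0.343.
Interpolate at f ≈ 0.343 with slerp weights a = sin((1−f)δ)/sin δ ≈ 1.321, b = sin(fδ)/sin δ ≈ 0.936.
p = a·p₁ + b·p₂ ≈ (-0.004, -0.944, 0.331); φ = arcsin(p_z) ≈ 19.31°, λ = atan2(p_y, p_x) ≈ -90.26°.

≈ 19°N, 90°W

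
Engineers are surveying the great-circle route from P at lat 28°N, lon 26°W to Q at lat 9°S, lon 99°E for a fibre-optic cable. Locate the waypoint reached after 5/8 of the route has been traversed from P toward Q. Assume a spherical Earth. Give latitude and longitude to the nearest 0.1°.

Convert each endpoint to a unit vector on the sphere (x = cos φ cos λ, y = cos φ sin λ, z = sin φ).
The central angle between the endpoints is δ = arccos(p₁·p₂) ≈ 2.182 rad (125.0°).
Interpolate at f = 5/8 with slerp weights a = sin((1−f)δ)/sin δ ≈ 0.891, b = sin(fδ)/sin δ ≈ 1.195.
p = a·p₁ + b·p₂ ≈ (0.523, 0.821, 0.231); φ = arcsin(p_z) ≈ 13.38°, λ = atan2(p_y, p_x) ≈ 57.51°.

≈ lat 13.4°N, lon 57.5°E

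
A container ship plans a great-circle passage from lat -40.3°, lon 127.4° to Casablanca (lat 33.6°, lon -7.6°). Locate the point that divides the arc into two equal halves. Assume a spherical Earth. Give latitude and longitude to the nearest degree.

≈ lat -9°, lon 54°

Convert each endpoint to a unit vector on the sphere (x = cos φ cos λ, y = cos φ sin λ, z = sin φ).
The central angle between the endpoints is δ = arccos(p₁·p₂) ≈ 2.510 rad (143.8°).
Interpolate at f = 1/2 with slerp weights a = sin((1−f)δ)/sin δ ≈ 1.610, b = sin(fδ)/sin δ ≈ 1.610.
p = a·p₁ + b·p₂ ≈ (0.583, 0.798, -0.150); φ = arcsin(p_z) ≈ -8.65°, λ = atan2(p_y, p_x) ≈ 53.83°.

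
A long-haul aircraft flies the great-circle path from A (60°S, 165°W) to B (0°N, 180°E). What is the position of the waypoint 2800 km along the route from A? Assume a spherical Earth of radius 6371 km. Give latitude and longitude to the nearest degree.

Write both endpoints as unit vectors p₁, p₂ with components (cos φ cos λ, cos φ sin λ, sin φ).
The central angle between the endpoints is δ = arccos(p₁·p₂) ≈ 1.067 rad (61.1°). The total great-circle distance is δ·R ≈ 1.067 × 6371 ≈ 6796 km, so the target fraction is f = 2800/6796 ≈ 0.412.
Interpolate at f ≈ 0.412 with slerp weights a = sin((1−f)δ)/sin δ ≈ 0.670, b = sin(fδ)/sin δ ≈ 0.486.
p = a·p₁ + b·p₂ ≈ (-0.810, -0.087, -0.580); φ = arcsin(p_z) ≈ -35.49°, λ = atan2(p_y, p_x) ≈ -173.88°.

≈ (35°S, 174°W)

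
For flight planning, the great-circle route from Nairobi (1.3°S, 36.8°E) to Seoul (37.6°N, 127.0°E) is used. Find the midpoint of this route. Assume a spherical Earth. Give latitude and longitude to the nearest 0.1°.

Convert each endpoint to a unit vector on the sphere (x = cos φ cos λ, y = cos φ sin λ, z = sin φ).
The central angle between the endpoints is δ = arccos(p₁·p₂) ≈ 1.587 rad (91.0°).
Interpolate at f = 1/2 with slerp weights a = sin((1−f)δ)/sin δ ≈ 0.713, b = sin(fδ)/sin δ ≈ 0.713.
p = a·p₁ + b·p₂ ≈ (0.231, 0.878, 0.419); φ = arcsin(p_z) ≈ 24.76°, λ = atan2(p_y, p_x) ≈ 75.27°.

≈ (24.8°N, 75.3°E)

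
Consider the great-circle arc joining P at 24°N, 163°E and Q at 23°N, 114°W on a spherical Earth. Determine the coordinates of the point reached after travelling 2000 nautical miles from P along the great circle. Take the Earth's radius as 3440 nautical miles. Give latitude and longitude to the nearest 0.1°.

Convert each endpoint to a unit vector on the sphere (x = cos φ cos λ, y = cos φ sin λ, z = sin φ).
The central angle between the endpoints is δ = arccos(p₁·p₂) ≈ 1.306 rad (74.8°). The total great-circle distance is δ·R ≈ 1.306 × 3440 ≈ 4494 nmi, so the target fraction is f = 2000/4494 ≈ 0.445.
Interpolate at f ≈ 0.445 with slerp weights a = sin((1−f)δ)/sin δ ≈ 0.687, b = sin(fδ)/sin δ ≈ 0.569.
p = a·p₁ + b·p₂ ≈ (-0.813, -0.295, 0.502); φ = arcsin(p_z) ≈ 30.11°, λ = atan2(p_y, p_x) ≈ -160.06°.

≈ 30.1°N, 160.1°W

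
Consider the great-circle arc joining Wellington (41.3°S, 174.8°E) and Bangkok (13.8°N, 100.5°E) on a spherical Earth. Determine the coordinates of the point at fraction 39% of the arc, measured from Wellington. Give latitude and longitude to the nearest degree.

Write both endpoints as unit vectors p₁, p₂ with components (cos φ cos λ, cos φ sin λ, sin φ).
The central angle between the endpoints is δ = arccos(p₁·p₂) ≈ 1.531 rad (87.7°).
Interpolate at f = 0.39 with slerp weights a = sin((1−f)δ)/sin δ ≈ 0.805, b = sin(fδ)/sin δ ≈ 0.563.
p = a·p₁ + b·p₂ ≈ (-0.701, 0.592, -0.397); φ = arcsin(p_z) ≈ -23.38°, λ = atan2(p_y, p_x) ≈ 139.84°.

≈ 23°S, 140°E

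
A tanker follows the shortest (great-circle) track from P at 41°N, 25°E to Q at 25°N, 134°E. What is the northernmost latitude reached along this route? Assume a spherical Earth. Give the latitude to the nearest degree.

The great circle lies in the plane with unit normal n̂ = (p₁ × p₂)/|p₁ × p₂|.
Here n̂_z ≈ +0.648; the vertex latitude is φ_max = arccos|n̂_z| ≈ 49.6°.
Check via Clairaut: cos φ_max = |cos φ₁| · sin C = cos(41.0°)·sin(59.1°) ≈ 0.648, again giving ≈ 49.6°.

≈ 50°N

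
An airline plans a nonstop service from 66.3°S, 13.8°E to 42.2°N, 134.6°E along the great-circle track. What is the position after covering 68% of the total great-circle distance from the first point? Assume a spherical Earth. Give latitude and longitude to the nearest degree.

Write both endpoints as unit vectors p₁, p₂ with components (cos φ cos λ, cos φ sin λ, sin φ).
The central angle between the endpoints is δ = arccos(p₁·p₂) ≈ 2.446 rad (140.1°).
Interpolate at f = 0.68 with slerp weights a = sin((1−f)δ)/sin δ ≈ 1.100, b = sin(fδ)/sin δ ≈ 1.553.
p = a·p₁ + b·p₂ ≈ (-0.379, 0.925, 0.036); φ = arcsin(p_z) ≈ 2.07°, λ = atan2(p_y, p_x) ≈ 112.26°.

≈ 2°N, 112°E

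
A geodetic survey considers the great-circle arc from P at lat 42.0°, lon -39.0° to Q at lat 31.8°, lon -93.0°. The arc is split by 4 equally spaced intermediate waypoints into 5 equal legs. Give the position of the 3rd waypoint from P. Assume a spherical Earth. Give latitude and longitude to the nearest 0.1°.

≈ lat 38.9°, lon -73.4°

Write both endpoints as unit vectors p₁, p₂ with components (cos φ cos λ, cos φ sin λ, sin φ).
The central angle between the endpoints is δ = arccos(p₁·p₂) ≈ 0.761 rad (43.6°).
Interpolate at f = 3/5 with slerp weights a = sin((1−f)δ)/sin δ ≈ 0.435, b = sin(fδ)/sin δ ≈ 0.639.
p = a·p₁ + b·p₂ ≈ (0.223, -0.746, 0.628); φ = arcsin(p_z) ≈ 38.88°, λ = atan2(p_y, p_x) ≈ -73.38°.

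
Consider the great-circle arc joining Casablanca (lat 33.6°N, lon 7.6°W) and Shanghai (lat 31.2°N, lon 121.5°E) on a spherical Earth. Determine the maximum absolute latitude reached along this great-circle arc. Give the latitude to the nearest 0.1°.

≈ 55.9°N

The great circle lies in the plane with unit normal n̂ = (p₁ × p₂)/|p₁ × p₂|.
Here n̂_z ≈ +0.560; the vertex latitude is φ_max = arccos|n̂_z| ≈ 55.9°.
Check via Clairaut: cos φ_max = |cos φ₁| · sin C = cos(33.6°)·sin(42.3°) ≈ 0.560, again giving ≈ 55.9°.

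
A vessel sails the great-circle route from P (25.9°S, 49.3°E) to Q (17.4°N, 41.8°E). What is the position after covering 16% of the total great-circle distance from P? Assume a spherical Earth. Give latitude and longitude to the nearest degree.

≈ (19°S, 48°E)

Write both endpoints as unit vectors p₁, p₂ with components (cos φ cos λ, cos φ sin λ, sin φ).
The central angle between the endpoints is δ = arccos(p₁·p₂) ≈ 0.766 rad (43.9°).
Interpolate at f = 0.16 with slerp weights a = sin((1−f)δ)/sin δ ≈ 0.865, b = sin(fδ)/sin δ ≈ 0.176.
p = a·p₁ + b·p₂ ≈ (0.633, 0.702, -0.325); φ = arcsin(p_z) ≈ -18.98°, λ = atan2(p_y, p_x) ≈ 47.97°.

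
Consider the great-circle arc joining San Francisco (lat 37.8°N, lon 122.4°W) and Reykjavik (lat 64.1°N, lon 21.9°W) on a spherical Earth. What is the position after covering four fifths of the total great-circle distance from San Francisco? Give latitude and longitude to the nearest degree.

≈ lat 67°N, lon 51°W

Write both endpoints as unit vectors p₁, p₂ with components (cos φ cos λ, cos φ sin λ, sin φ).
The central angle between the endpoints is δ = arccos(p₁·p₂) ≈ 1.060 rad (60.8°).
Interpolate at f = 4/5 with slerp weights a = sin((1−f)δ)/sin δ ≈ 0.241, b = sin(fδ)/sin δ ≈ 0.860.
p = a·p₁ + b·p₂ ≈ (0.246, -0.301, 0.921); φ = arcsin(p_z) ≈ 67.11°, λ = atan2(p_y, p_x) ≈ -50.71°.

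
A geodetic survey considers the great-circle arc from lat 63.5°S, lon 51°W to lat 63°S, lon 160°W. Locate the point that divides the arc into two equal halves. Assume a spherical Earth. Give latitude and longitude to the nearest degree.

Convert each endpoint to a unit vector on the sphere (x = cos φ cos λ, y = cos φ sin λ, z = sin φ).
The central angle between the endpoints is δ = arccos(p₁·p₂) ≈ 0.750 rad (43.0°).
Interpolate at f = 1/2 with slerp weights a = sin((1−f)δ)/sin δ ≈ 0.537, b = sin(fδ)/sin δ ≈ 0.537.
p = a·p₁ + b·p₂ ≈ (-0.078, -0.270, -0.960); φ = arcsin(p_z) ≈ -73.68°, λ = atan2(p_y, p_x) ≈ -106.20°.

≈ lat 74°S, lon 106°W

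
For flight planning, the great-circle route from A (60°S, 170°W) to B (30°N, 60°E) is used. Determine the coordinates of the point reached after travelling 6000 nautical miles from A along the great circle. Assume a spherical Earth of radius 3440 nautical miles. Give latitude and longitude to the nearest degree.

≈ (1°S, 78°E)

Write both endpoints as unit vectors p₁, p₂ with components (cos φ cos λ, cos φ sin λ, sin φ).
The central angle between the endpoints is δ = arccos(p₁·p₂) ≈ 2.362 rad (135.3°). The total great-circle distance is δ·R ≈ 2.362 × 3440 ≈ 8126 nmi, so the target fraction is f = 6000/8126 ≈ 0.738.
Interpolate at f ≈ 0.738 with slerp weights a = sin((1−f)δ)/sin δ ≈ 0.824, b = sin(fδ)/sin δ ≈ 1.401.
p = a·p₁ + b·p₂ ≈ (0.201, 0.980, -0.013); φ = arcsin(p_z) ≈ -0.76°, λ = atan2(p_y, p_x) ≈ 78.41°.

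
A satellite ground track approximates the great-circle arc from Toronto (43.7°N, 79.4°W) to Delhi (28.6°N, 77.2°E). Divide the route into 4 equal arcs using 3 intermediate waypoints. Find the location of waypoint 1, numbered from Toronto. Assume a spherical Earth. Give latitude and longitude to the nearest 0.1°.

From cos δ = sin φ₁ sin φ₂ + cos φ₁ cos φ₂ cos Δλ, the central angle is δ ≈ 1.825 rad (104.6°).
Interpolate at f = 1/4 with slerp weights a = sin((1−f)δ)/sin δ ≈ 1.012, b = sin(fδ)/sin δ ≈ 0.455.
p = a·p₁ + b·p₂ ≈ (0.223, -0.330, 0.917); φ = arcsin(p_z) ≈ 66.55°, λ = atan2(p_y, p_x) ≈ -55.89°.

≈ 66.5°N, 55.9°W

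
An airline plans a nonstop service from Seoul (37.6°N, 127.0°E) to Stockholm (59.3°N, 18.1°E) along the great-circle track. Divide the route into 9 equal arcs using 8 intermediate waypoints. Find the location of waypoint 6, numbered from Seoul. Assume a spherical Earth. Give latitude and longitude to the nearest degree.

Write both endpoints as unit vectors p₁, p₂ with components (cos φ cos λ, cos φ sin λ, sin φ).
The central angle between the endpoints is δ = arccos(p₁·p₂) ≈ 1.166 rad (66.8°).
Interpolate at f = 6/9 with slerp weights a = sin((1−f)δ)/sin δ ≈ 0.412, b = sin(fδ)/sin δ ≈ 0.763.
p = a·p₁ + b·p₂ ≈ (0.174, 0.382, 0.908); φ = arcsin(p_z) ≈ 65.19°, λ = atan2(p_y, p_x) ≈ 65.54°.

≈ (65°N, 66°E)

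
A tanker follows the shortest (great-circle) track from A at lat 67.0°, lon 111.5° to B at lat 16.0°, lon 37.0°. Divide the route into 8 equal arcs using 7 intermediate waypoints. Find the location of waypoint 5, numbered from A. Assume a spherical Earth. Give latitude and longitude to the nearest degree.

≈ lat 39°, lon 50°

Write both endpoints as unit vectors p₁, p₂ with components (cos φ cos λ, cos φ sin λ, sin φ).
The central angle between the endpoints is δ = arccos(p₁·p₂) ≈ 1.209 rad (69.3°).
Interpolate at f = 5/8 with slerp weights a = sin((1−f)δ)/sin δ ≈ 0.468, b = sin(fδ)/sin δ ≈ 0.733.
p = a·p₁ + b·p₂ ≈ (0.496, 0.594, 0.633); φ = arcsin(p_z) ≈ 39.28°, λ = atan2(p_y, p_x) ≈ 50.17°.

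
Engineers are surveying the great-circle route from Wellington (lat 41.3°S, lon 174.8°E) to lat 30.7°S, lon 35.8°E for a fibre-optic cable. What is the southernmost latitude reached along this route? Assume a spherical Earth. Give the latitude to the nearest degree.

≈ 65°S

The great circle lies in the plane with unit normal n̂ = (p₁ × p₂)/|p₁ × p₂|.
Here n̂_z ≈ -0.429; the vertex latitude is φ_max = arccos|n̂_z| ≈ 64.6°.
Check via Clairaut: cos φ_max = |cos φ₁| · sin C = cos(41.3°)·sin(145.2°) ≈ 0.429, again giving ≈ 64.6°.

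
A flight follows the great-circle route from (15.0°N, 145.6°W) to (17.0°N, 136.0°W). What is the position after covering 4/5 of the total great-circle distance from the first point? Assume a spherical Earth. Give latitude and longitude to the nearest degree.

≈ (17°N, 138°W)

From cos δ = sin φ₁ sin φ₂ + cos φ₁ cos φ₂ cos Δλ, the central angle is δ ≈ 0.165 rad (9.4°).
Interpolate at f = 4/5 with slerp weights a = sin((1−f)δ)/sin δ ≈ 0.201, b = sin(fδ)/sin δ ≈ 0.801.
p = a·p₁ + b·p₂ ≈ (-0.711, -0.642, 0.286); φ = arcsin(p_z) ≈ 16.63°, λ = atan2(p_y, p_x) ≈ -137.94°.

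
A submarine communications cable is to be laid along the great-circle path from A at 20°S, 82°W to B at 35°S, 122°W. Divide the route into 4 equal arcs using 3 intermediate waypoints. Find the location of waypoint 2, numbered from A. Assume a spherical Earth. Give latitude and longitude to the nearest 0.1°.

≈ 29.0°S, 100.6°W

Convert each endpoint to a unit vector on the sphere (x = cos φ cos λ, y = cos φ sin λ, z = sin φ).
The central angle between the endpoints is δ = arccos(p₁·p₂) ≈ 0.667 rad (38.2°).
Interpolate at f = 2/4 with slerp weights a = sin((1−f)δ)/sin δ ≈ 0.529, b = sin(fδ)/sin δ ≈ 0.529.
p = a·p₁ + b·p₂ ≈ (-0.160, -0.860, -0.484); φ = arcsin(p_z) ≈ -28.98°, λ = atan2(p_y, p_x) ≈ -100.57°.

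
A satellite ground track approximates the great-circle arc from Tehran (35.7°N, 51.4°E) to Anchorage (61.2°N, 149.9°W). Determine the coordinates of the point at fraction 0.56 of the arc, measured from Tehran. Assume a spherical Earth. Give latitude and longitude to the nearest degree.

≈ 78°N, 90°E

The haversine formula gives a central angle δ ≈ 1.423 rad (81.6°) between the endpoints.
Interpolate at f = 0.56 with slerp weights a = sin((1−f)δ)/sin δ ≈ 0.593, b = sin(fδ)/sin δ ≈ 0.723.
p = a·p₁ + b·p₂ ≈ (-0.001, 0.201, 0.980); φ = arcsin(p_z) ≈ 78.38°, λ = atan2(p_y, p_x) ≈ 90.34°.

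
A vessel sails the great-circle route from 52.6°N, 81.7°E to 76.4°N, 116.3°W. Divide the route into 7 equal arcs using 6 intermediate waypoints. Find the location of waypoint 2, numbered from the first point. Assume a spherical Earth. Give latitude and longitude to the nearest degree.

≈ 67°N, 85°E

The haversine formula gives a central angle δ ≈ 0.881 rad (50.5°) between the endpoints.
Interpolate at f = 2/7 with slerp weights a = sin((1−f)δ)/sin δ ≈ 0.763, b = sin(fδ)/sin δ ≈ 0.323.
p = a·p₁ + b·p₂ ≈ (0.033, 0.391, 0.920); φ = arcsin(p_z) ≈ 66.93°, λ = atan2(p_y, p_x) ≈ 85.13°.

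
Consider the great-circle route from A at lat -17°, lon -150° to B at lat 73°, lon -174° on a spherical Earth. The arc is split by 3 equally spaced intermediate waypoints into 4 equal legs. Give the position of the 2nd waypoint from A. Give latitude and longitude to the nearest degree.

≈ lat 28°, lon -156°

Write both endpoints as unit vectors p₁, p₂ with components (cos φ cos λ, cos φ sin λ, sin φ).
The central angle between the endpoints is δ = arccos(p₁·p₂) ≈ 1.595 rad (91.4°).
Interpolate at f = 2/4 with slerp weights a = sin((1−f)δ)/sin δ ≈ 0.716, b = sin(fδ)/sin δ ≈ 0.716.
p = a·p₁ + b·p₂ ≈ (-0.801, -0.364, 0.475); φ = arcsin(p_z) ≈ 28.38°, λ = atan2(p_y, p_x) ≈ -155.55°.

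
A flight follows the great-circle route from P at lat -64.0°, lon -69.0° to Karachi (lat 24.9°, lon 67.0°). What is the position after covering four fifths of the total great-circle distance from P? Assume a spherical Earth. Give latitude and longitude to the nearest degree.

≈ lat 1°, lon 57°

Write both endpoints as unit vectors p₁, p₂ with components (cos φ cos λ, cos φ sin λ, sin φ).
The central angle between the endpoints is δ = arccos(p₁·p₂) ≈ 2.298 rad (131.6°).
Interpolate at f = 4/5 with slerp weights a = sin((1−f)δ)/sin δ ≈ 0.593, b = sin(fδ)/sin δ ≈ 1.291.
p = a·p₁ + b·p₂ ≈ (0.551, 0.835, 0.010); φ = arcsin(p_z) ≈ 0.57°, λ = atan2(p_y, p_x) ≈ 56.59°.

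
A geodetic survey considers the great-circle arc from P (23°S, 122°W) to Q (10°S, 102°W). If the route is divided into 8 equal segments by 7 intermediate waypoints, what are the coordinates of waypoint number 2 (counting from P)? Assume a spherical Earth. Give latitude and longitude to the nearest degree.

Write both endpoints as unit vectors p₁, p₂ with components (cos φ cos λ, cos φ sin λ, sin φ).
The central angle between the endpoints is δ = arccos(p₁·p₂) ≈ 0.403 rad (23.1°).
Interpolate at f = 2/8 with slerp weights a = sin((1−f)δ)/sin δ ≈ 0.759, b = sin(fδ)/sin δ ≈ 0.256.
p = a·p₁ + b·p₂ ≈ (-0.423, -0.840, -0.341); φ = arcsin(p_z) ≈ -19.94°, λ = atan2(p_y, p_x) ≈ -116.73°.

≈ (20°S, 117°W)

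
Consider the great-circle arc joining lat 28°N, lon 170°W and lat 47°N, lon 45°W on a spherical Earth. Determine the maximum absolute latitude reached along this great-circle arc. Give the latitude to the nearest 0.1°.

The great circle lies in the plane with unit normal n̂ = (p₁ × p₂)/|p₁ × p₂|.
Here n̂_z ≈ +0.493; the vertex latitude is φ_max = arccos|n̂_z| ≈ 60.4°.

≈ 60.4°N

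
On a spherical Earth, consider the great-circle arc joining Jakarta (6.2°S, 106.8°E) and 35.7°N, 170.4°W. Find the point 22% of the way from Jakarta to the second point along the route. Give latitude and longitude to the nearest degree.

≈ 5°N, 122°E

Write both endpoints as unit vectors p₁, p₂ with components (cos φ cos λ, cos φ sin λ, sin φ).
The central angle between the endpoints is δ = arccos(p₁·p₂) ≈ 1.533 rad (87.8°).
Interpolate at f = 0.22 with slerp weights a = sin((1−f)δ)/sin δ ≈ 0.931, b = sin(fδ)/sin δ ≈ 0.331.
p = a·p₁ + b·p₂ ≈ (-0.533, 0.841, 0.093); φ = arcsin(p_z) ≈ 5.32°, λ = atan2(p_y, p_x) ≈ 122.34°.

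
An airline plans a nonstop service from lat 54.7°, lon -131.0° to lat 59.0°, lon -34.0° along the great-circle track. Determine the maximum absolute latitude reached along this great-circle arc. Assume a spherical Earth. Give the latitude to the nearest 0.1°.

The great circle lies in the plane with unit normal n̂ = (p₁ × p₂)/|p₁ × p₂|.
Here n̂_z ≈ +0.395; the vertex latitude is φ_max = arccos|n̂_z| ≈ 66.8°.
Check via Clairaut: cos φ_max = |cos φ₁| · sin C = cos(54.7°)·sin(43.1°) ≈ 0.395, again giving ≈ 66.8°.

≈ 66.8°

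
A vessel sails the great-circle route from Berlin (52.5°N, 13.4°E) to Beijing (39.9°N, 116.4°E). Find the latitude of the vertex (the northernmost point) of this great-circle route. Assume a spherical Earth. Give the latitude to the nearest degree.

≈ 60°N

The great circle lies in the plane with unit normal n̂ = (p₁ × p₂)/|p₁ × p₂|.
Here n̂_z ≈ +0.497; the vertex latitude is φ_max = arccos|n̂_z| ≈ 60.2°.
Check via Clairaut: cos φ_max = |cos φ₁| · sin C = cos(52.5°)·sin(54.8°) ≈ 0.497, again giving ≈ 60.2°.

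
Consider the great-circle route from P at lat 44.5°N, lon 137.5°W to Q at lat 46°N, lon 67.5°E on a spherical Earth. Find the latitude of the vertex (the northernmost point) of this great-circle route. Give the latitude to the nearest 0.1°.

The great circle lies in the plane with unit normal n̂ = (p₁ × p₂)/|p₁ × p₂|.
Here n̂_z ≈ -0.210; the vertex latitude is φ_max = arccos|n̂_z| ≈ 77.9°.
Check via Clairaut: cos φ_max = |cos φ₁| · sin C = cos(44.5°)·sin(17.1°) ≈ 0.210, again giving ≈ 77.9°.

≈ 77.9°N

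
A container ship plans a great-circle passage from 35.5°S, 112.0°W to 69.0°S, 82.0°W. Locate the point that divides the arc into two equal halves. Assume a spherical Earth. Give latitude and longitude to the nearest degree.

≈ 53°S, 103°W

Write both endpoints as unit vectors p₁, p₂ with components (cos φ cos λ, cos φ sin λ, sin φ).
The central angle between the endpoints is δ = arccos(p₁·p₂) ≈ 0.652 rad (37.4°).
Interpolate at f = 1/2 with slerp weights a = sin((1−f)δ)/sin δ ≈ 0.528, b = sin(fδ)/sin δ ≈ 0.528.
p = a·p₁ + b·p₂ ≈ (-0.135, -0.586, -0.799); φ = arcsin(p_z) ≈ -53.06°, λ = atan2(p_y, p_x) ≈ -102.95°.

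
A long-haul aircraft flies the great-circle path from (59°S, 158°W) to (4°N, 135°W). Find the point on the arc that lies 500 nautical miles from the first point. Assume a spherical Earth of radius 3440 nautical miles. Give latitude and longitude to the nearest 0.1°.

Write both endpoints as unit vectors p₁, p₂ with components (cos φ cos λ, cos φ sin λ, sin φ).
The central angle between the endpoints is δ = arccos(p₁·p₂) ≈ 1.145 rad (65.6°). The total great-circle distance is δ·R ≈ 1.145 × 3440 ≈ 3938 nmi, so the target fraction is f = 500/3938 ≈ 0.127.
Interpolate at f ≈ 0.127 with slerp weights a = sin((1−f)δ)/sin δ ≈ 0.924, b = sin(fδ)/sin δ ≈ 0.159.
p = a·p₁ + b·p₂ ≈ (-0.553, -0.290, -0.781); φ = arcsin(p_z) ≈ -51.33°, λ = atan2(p_y, p_x) ≈ -152.31°.

≈ (51.3°S, 152.3°W)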